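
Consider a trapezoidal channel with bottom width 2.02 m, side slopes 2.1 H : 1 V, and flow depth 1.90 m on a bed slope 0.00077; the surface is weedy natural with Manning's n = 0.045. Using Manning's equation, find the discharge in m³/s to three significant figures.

A = (b + z·y)·y = (2.02 + 2.1×1.90)×1.90 = 11.42 m²
P = b + 2y√(1+z²) = 2.02 + 2×1.90×√(1+2.1²) = 10.86 m
R = A/P = 11.42/10.86 = 1.052 m
Q = (1/n)·A·R^(2/3)·S^(1/2) = (1/0.045) × 11.42 × 1.052^(2/3) × 0.00077^(1/2) = 7.282 m³/s

7.28 m³/s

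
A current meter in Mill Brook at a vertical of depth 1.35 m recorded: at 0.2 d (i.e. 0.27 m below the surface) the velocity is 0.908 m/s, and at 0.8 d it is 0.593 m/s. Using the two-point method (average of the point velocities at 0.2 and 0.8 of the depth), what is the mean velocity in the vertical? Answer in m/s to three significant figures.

v̄ = (0.908 + 0.593) / 2 = 0.7505 m/s

0.751 m/s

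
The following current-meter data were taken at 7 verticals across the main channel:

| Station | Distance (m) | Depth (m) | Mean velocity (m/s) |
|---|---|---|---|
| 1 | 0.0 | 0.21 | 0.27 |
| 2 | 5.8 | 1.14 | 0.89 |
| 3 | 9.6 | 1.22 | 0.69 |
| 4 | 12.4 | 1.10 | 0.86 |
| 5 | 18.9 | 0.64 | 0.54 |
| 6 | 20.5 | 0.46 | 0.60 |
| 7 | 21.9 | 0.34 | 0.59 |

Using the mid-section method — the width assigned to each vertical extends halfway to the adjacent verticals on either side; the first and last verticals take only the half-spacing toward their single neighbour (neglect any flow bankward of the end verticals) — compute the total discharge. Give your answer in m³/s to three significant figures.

14.2 m³/s

w_1 = (5.8 − 0.0)/2 = 2.9 m; q_1 = 0.27 × 0.21 × 2.9 = 0.1644 m³/s
w_2 = (9.6 − 0.0)/2 = 4.8 m; q_2 = 0.89 × 1.14 × 4.8 = 4.870 m³/s
w_3 = (12.4 − 5.8)/2 = 3.3 m; q_3 = 0.69 × 1.22 × 3.3 = 2.778 m³/s
w_4 = (18.9 − 9.6)/2 = 4.65 m; q_4 = 0.86 × 1.10 × 4.65 = 4.399 m³/s
w_5 = (20.5 − 12.4)/2 = 4.05 m; q_5 = 0.54 × 0.64 × 4.05 = 1.400 m³/s
w_6 = (21.9 − 18.9)/2 = 1.5 m; q_6 = 0.60 × 0.46 × 1.5 = 0.4140 m³/s
w_7 = (21.9 − 20.5)/2 = 0.7 m; q_7 = 0.59 × 0.34 × 0.7 = 0.1404 m³/s
Q = Σ qᵢ = 14.17 m³/s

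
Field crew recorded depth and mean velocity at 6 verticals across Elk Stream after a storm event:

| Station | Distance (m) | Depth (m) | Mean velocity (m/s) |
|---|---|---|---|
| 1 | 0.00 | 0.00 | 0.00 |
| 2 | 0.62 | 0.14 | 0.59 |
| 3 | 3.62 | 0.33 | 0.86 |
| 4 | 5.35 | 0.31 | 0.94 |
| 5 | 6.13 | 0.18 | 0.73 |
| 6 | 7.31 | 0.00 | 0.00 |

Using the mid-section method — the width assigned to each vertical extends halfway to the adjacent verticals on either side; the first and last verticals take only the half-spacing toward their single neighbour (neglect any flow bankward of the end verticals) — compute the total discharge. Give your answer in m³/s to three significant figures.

w_2 = (3.62 − 0.00)/2 = 1.81 m; q_2 = 0.59 × 0.14 × 1.81 = 0.1495 m³/s
w_3 = (5.35 − 0.62)/2 = 2.365 m; q_3 = 0.86 × 0.33 × 2.365 = 0.6712 m³/s
w_4 = (6.13 − 3.62)/2 = 1.255 m; q_4 = 0.94 × 0.31 × 1.255 = 0.3657 m³/s
w_5 = (7.31 − 5.35)/2 = 0.98 m; q_5 = 0.73 × 0.18 × 0.98 = 0.1288 m³/s
Stations 1, 6 contribute zero (depth or velocity is 0).
Q = Σ qᵢ = 1.315 m³/s

1.32 m³/s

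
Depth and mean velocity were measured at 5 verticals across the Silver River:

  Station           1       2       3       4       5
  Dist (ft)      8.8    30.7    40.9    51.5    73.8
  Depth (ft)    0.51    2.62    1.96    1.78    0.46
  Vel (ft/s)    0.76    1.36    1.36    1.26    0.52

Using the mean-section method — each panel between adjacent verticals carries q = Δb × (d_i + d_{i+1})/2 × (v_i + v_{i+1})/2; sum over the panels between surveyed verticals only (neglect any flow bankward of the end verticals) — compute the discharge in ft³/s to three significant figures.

Panel 1-2: Δb = 21.9 ft, d̄ = (0.51+2.62)/2 = 1.565, v̄ = (0.76+1.36)/2 = 1.06 → q = 21.9×1.565×1.06 = 36.33 ft³/s
Panel 2-3: Δb = 10.2 ft, d̄ = (2.62+1.96)/2 = 2.29, v̄ = (1.36+1.36)/2 = 1.36 → q = 10.2×2.29×1.36 = 31.77 ft³/s
Panel 3-4: Δb = 10.6 ft, d̄ = (1.96+1.78)/2 = 1.87, v̄ = (1.36+1.26)/2 = 1.31 → q = 10.6×1.87×1.31 = 25.97 ft³/s
Panel 4-5: Δb = 22.3 ft, d̄ = (1.78+0.46)/2 = 1.12, v̄ = (1.26+0.52)/2 = 0.89 → q = 22.3×1.12×0.89 = 22.23 ft³/s
Q = Σ q = 116.3 ft³/s

116 ft³/s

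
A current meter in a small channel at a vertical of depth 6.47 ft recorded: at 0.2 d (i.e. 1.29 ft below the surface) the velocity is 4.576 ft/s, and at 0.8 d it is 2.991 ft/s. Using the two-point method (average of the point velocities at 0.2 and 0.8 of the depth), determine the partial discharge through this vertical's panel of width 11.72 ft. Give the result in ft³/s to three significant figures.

287 ft³/s

v̄ = (4.576 + 2.991) / 2 = 3.784 ft/s
q = v̄ × d × w = 3.784 × 6.47 × 11.72 = 286.9 ft³/s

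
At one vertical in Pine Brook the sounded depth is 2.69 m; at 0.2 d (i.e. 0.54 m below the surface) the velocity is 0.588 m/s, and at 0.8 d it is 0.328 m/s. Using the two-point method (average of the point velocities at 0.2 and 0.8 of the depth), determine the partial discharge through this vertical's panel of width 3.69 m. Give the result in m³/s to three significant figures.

v̄ = (0.588 + 0.328) / 2 = 0.4580 m/s
q = v̄ × d × w = 0.4580 × 2.69 × 3.69 = 4.546 m³/s

4.55 m³/s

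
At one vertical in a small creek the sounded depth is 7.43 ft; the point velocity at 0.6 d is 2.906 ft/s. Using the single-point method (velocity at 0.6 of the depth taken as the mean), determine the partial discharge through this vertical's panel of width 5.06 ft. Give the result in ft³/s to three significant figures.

109 ft³/s

v̄ = v₀.₆ = 2.906 ft/s
q = v̄ × d × w = 2.906 × 7.43 × 5.06 = 109.3 ft³/s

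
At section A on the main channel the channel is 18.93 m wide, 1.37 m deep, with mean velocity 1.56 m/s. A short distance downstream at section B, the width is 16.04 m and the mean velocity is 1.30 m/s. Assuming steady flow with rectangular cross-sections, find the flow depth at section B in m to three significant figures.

Q = A₁V₁ = (18.93×1.37) × 1.56 = 40.46 m³/s
d₂ = Q/(b₂ V₂) = 40.46/(16.04×1.30) = 1.940 m

1.94 m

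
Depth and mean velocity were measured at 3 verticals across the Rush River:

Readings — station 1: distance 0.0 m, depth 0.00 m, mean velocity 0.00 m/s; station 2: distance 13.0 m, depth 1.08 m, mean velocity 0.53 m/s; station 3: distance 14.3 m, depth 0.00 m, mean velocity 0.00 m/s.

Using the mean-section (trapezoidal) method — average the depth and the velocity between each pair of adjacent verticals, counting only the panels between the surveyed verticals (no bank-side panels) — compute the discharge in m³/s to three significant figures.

Panel 1-2: Δb = 13 m, d̄ = (0.00+1.08)/2 = 0.54, v̄ = (0.00+0.53)/2 = 0.265 → q = 13×0.54×0.265 = 1.860 m³/s
Panel 2-3: Δb = 1.3 m, d̄ = (1.08+0.00)/2 = 0.54, v̄ = (0.53+0.00)/2 = 0.265 → q = 1.3×0.54×0.265 = 0.1860 m³/s
Q = Σ q = 2.046 m³/s

2.05 m³/s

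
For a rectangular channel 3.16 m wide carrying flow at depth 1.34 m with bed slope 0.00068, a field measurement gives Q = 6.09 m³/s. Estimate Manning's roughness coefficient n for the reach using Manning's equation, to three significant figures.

0.0146

A = b·y = 3.16 × 1.34 = 4.234 m²
P = b + 2y = 3.16 + 2×1.34 = 5.840 m
R = A/P = 4.234/5.840 = 0.7251 m
n = (1/Q)·A·R^(2/3)·S^(1/2) = (1/6.09) × 4.234 × 0.8071 × 0.02608 = 0.01463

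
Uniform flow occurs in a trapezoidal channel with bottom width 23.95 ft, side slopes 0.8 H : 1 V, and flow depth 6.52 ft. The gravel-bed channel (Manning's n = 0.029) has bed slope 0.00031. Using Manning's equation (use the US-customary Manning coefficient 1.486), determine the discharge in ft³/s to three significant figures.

A = (b + z·y)·y = (23.95 + 0.8×6.52)×6.52 = 190.2 ft²
P = b + 2y√(1+z²) = 23.95 + 2×6.52×√(1+0.8²) = 40.65 ft
R = A/P = 190.2/40.65 = 4.678 ft
Q = (1.486/n)·A·R^(2/3)·S^(1/2) = (1.486/0.029) × 190.2 × 4.678^(2/3) × 0.00031^(1/2) = 479.9 ft³/s

480 ft³/s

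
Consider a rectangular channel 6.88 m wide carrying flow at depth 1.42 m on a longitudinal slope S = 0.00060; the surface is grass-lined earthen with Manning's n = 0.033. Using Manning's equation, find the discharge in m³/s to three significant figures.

7.28 m³/s

A = b·y = 6.88 × 1.42 = 9.770 m²
P = b + 2y = 6.88 + 2×1.42 = 9.720 m
R = A/P = 9.770/9.720 = 1.005 m
Q = (1/n)·A·R^(2/3)·S^(1/2) = (1/0.033) × 9.770 × 1.005^(2/3) × 0.00060^(1/2) = 7.276 m³/s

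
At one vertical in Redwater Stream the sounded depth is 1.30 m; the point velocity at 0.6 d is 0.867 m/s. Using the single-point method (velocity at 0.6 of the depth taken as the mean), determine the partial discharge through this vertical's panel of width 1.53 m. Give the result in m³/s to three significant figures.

v̄ = v₀.₆ = 0.867 m/s
q = v̄ × d × w = 0.8670 × 1.30 × 1.53 = 1.724 m³/s

1.72 m³/s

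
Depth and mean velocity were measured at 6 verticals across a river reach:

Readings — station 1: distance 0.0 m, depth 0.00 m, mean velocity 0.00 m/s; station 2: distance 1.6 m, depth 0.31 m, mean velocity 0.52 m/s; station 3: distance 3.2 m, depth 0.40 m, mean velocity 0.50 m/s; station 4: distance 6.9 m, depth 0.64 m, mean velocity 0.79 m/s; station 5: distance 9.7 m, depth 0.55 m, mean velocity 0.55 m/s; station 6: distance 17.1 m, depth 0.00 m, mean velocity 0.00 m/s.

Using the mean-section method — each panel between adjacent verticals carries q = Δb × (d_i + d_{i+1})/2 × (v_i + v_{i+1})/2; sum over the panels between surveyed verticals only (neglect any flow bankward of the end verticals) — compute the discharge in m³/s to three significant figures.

Panel 1-2: Δb = 1.6 m, d̄ = (0.00+0.31)/2 = 0.155, v̄ = (0.00+0.52)/2 = 0.26 → q = 1.6×0.155×0.26 = 0.06448 m³/s
Panel 2-3: Δb = 1.6 m, d̄ = (0.31+0.40)/2 = 0.355, v̄ = (0.52+0.50)/2 = 0.51 → q = 1.6×0.355×0.51 = 0.2897 m³/s
Panel 3-4: Δb = 3.7 m, d̄ = (0.40+0.64)/2 = 0.52, v̄ = (0.50+0.79)/2 = 0.645 → q = 3.7×0.52×0.645 = 1.241 m³/s
Panel 4-5: Δb = 2.8 m, d̄ = (0.64+0.55)/2 = 0.595, v̄ = (0.79+0.55)/2 = 0.67 → q = 2.8×0.595×0.67 = 1.116 m³/s
Panel 5-6: Δb = 7.4 m, d̄ = (0.55+0.00)/2 = 0.275, v̄ = (0.55+0.00)/2 = 0.275 → q = 7.4×0.275×0.275 = 0.5596 m³/s
Q = Σ q = 3.271 m³/s

3.27 m³/s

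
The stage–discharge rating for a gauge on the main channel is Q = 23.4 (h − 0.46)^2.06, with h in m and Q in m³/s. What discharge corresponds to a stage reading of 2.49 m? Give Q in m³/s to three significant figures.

101 m³/s

Q = 23.4 × (2.49 − 0.46)^2.06 = 23.4 × 2.03^2.06 = 100.6 m³/s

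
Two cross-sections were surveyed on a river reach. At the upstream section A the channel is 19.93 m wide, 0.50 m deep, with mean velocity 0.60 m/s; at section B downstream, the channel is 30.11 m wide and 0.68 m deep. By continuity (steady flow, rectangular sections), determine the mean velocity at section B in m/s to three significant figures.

Q = A₁V₁ = (19.93×0.50) × 0.60 = 5.979 m³/s
A₂ = 30.11 × 0.68 = 20.47 m²
V₂ = Q/A₂ = 5.979/20.47 = 0.2920 m/s

0.292 m/s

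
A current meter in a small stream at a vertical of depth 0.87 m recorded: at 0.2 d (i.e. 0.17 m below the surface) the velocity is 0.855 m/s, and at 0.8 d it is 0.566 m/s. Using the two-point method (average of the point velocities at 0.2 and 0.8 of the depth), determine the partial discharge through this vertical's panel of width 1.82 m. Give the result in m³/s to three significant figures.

v̄ = (0.855 + 0.566) / 2 = 0.7105 m/s
q = v̄ × d × w = 0.7105 × 0.87 × 1.82 = 1.125 m³/s

1.13 m³/s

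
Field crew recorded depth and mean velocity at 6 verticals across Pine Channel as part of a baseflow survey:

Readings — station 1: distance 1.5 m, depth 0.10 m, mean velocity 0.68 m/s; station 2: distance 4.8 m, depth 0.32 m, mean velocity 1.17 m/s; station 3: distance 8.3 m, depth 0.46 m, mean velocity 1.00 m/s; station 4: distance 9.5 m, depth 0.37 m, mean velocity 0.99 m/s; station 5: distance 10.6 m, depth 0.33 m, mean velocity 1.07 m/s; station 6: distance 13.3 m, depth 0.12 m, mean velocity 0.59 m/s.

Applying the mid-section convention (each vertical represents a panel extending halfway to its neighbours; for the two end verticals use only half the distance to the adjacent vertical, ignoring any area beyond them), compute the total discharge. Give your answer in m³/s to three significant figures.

w_1 = (4.8 − 1.5)/2 = 1.65 m; q_1 = 0.68 × 0.10 × 1.65 = 0.1122 m³/s
w_2 = (8.3 − 1.5)/2 = 3.4 m; q_2 = 1.17 × 0.32 × 3.4 = 1.273 m³/s
w_3 = (9.5 − 4.8)/2 = 2.35 m; q_3 = 1.00 × 0.46 × 2.35 = 1.081 m³/s
w_4 = (10.6 − 8.3)/2 = 1.15 m; q_4 = 0.99 × 0.37 × 1.15 = 0.4212 m³/s
w_5 = (13.3 − 9.5)/2 = 1.9 m; q_5 = 1.07 × 0.33 × 1.9 = 0.6709 m³/s
w_6 = (13.3 − 10.6)/2 = 1.35 m; q_6 = 0.59 × 0.12 × 1.35 = 0.09558 m³/s
Q = Σ qᵢ = 3.654 m³/s

3.65 m³/s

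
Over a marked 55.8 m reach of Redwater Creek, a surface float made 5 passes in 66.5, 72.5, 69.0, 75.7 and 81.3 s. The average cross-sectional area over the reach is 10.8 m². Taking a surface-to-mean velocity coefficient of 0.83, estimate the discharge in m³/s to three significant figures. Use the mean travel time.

t̄ = (66.5 + 72.5 + 69.0 + 75.7 + 81.3) / 5 = 73 s
v_surface = L / t̄ = 55.8 / 73 = 0.7644 m/s
v_mean = 0.83 × 0.7644 = 0.6344 m/s
Q = A × v_mean = 10.8 × 0.6344 = 6.852 m³/s

6.85 m³/s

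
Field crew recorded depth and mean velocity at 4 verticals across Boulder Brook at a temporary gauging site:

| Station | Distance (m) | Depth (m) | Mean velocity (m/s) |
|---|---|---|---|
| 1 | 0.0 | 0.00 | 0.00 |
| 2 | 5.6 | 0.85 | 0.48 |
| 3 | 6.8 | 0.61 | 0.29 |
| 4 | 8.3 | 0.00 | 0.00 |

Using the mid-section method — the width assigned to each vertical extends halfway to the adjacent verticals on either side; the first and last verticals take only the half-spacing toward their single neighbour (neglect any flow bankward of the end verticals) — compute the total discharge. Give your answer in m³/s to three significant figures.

1.63 m³/s

w_2 = (6.8 − 0.0)/2 = 3.4 m; q_2 = 0.48 × 0.85 × 3.4 = 1.387 m³/s
w_3 = (8.3 − 5.6)/2 = 1.35 m; q_3 = 0.29 × 0.61 × 1.35 = 0.2388 m³/s
Stations 1, 4 contribute zero (depth or velocity is 0).
Q = Σ qᵢ = 1.626 m³/s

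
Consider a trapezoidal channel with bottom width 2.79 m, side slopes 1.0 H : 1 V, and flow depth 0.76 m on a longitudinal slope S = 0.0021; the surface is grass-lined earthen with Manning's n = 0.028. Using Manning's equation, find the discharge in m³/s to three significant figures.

A = (b + z·y)·y = (2.79 + 1.0×0.76)×0.76 = 2.698 m²
P = b + 2y√(1+z²) = 2.79 + 2×0.76×√(1+1.0²) = 4.940 m
R = A/P = 2.698/4.940 = 0.5462 m
Q = (1/n)·A·R^(2/3)·S^(1/2) = (1/0.028) × 2.698 × 0.5462^(2/3) × 0.0021^(1/2) = 2.950 m³/s

2.95 m³/s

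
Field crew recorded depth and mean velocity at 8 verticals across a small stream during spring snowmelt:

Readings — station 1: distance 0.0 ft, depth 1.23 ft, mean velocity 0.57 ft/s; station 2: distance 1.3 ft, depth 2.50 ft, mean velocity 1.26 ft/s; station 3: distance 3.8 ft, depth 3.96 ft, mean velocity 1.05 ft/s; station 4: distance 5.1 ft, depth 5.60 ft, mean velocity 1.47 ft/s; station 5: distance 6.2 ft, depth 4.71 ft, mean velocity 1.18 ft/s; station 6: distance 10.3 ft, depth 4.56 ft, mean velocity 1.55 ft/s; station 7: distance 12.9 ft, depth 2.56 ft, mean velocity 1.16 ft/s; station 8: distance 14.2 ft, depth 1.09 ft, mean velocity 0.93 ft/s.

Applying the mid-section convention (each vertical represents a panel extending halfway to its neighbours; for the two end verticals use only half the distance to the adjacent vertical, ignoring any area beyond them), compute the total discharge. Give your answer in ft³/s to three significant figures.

68.8 ft³/s

w_1 = (1.3 − 0.0)/2 = 0.65 ft; q_1 = 0.57 × 1.23 × 0.65 = 0.4557 ft³/s
w_2 = (3.8 − 0.0)/2 = 1.9 ft; q_2 = 1.26 × 2.50 × 1.9 = 5.985 ft³/s
w_3 = (5.1 − 1.3)/2 = 1.9 ft; q_3 = 1.05 × 3.96 × 1.9 = 7.900 ft³/s
w_4 = (6.2 − 3.8)/2 = 1.2 ft; q_4 = 1.47 × 5.60 × 1.2 = 9.878 ft³/s
w_5 = (10.3 − 5.1)/2 = 2.6 ft; q_5 = 1.18 × 4.71 × 2.6 = 14.45 ft³/s
w_6 = (12.9 − 6.2)/2 = 3.35 ft; q_6 = 1.55 × 4.56 × 3.35 = 23.68 ft³/s
w_7 = (14.2 − 10.3)/2 = 1.95 ft; q_7 = 1.16 × 2.56 × 1.95 = 5.791 ft³/s
w_8 = (14.2 − 12.9)/2 = 0.65 ft; q_8 = 0.93 × 1.09 × 0.65 = 0.6589 ft³/s
Q = Σ qᵢ = 68.80 ft³/s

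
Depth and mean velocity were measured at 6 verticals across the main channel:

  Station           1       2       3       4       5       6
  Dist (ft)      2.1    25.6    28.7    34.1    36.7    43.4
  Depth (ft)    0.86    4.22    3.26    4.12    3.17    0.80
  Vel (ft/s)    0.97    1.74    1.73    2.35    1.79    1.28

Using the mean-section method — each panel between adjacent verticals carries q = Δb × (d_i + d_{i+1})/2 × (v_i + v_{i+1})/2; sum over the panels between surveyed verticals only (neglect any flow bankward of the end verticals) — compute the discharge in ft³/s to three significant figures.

182 ft³/s

Panel 1-2: Δb = 23.5 ft, d̄ = (0.86+4.22)/2 = 2.54, v̄ = (0.97+1.74)/2 = 1.355 → q = 23.5×2.54×1.355 = 80.88 ft³/s
Panel 2-3: Δb = 3.1 ft, d̄ = (4.22+3.26)/2 = 3.74, v̄ = (1.74+1.73)/2 = 1.735 → q = 3.1×3.74×1.735 = 20.12 ft³/s
Panel 3-4: Δb = 5.4 ft, d̄ = (3.26+4.12)/2 = 3.69, v̄ = (1.73+2.35)/2 = 2.04 → q = 5.4×3.69×2.04 = 40.65 ft³/s
Panel 4-5: Δb = 2.6 ft, d̄ = (4.12+3.17)/2 = 3.645, v̄ = (2.35+1.79)/2 = 2.07 → q = 2.6×3.645×2.07 = 19.62 ft³/s
Panel 5-6: Δb = 6.7 ft, d̄ = (3.17+0.80)/2 = 1.985, v̄ = (1.79+1.28)/2 = 1.535 → q = 6.7×1.985×1.535 = 20.41 ft³/s
Q = Σ q = 181.7 ft³/s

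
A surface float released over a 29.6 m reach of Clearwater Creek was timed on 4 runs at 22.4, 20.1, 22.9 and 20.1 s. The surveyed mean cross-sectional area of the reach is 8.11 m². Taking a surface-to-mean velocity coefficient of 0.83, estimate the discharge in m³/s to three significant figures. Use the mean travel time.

t̄ = (22.4 + 20.1 + 22.9 + 20.1) / 4 = 21.375 s
v_surface = L / t̄ = 29.6 / 21.375 = 1.385 m/s
v_mean = 0.83 × 1.385 = 1.149 m/s
Q = A × v_mean = 8.11 × 1.149 = 9.321 m³/s

9.32 m³/s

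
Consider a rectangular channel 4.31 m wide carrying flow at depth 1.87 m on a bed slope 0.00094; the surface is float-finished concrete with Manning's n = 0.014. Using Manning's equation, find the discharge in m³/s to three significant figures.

A = b·y = 4.31 × 1.87 = 8.060 m²
P = b + 2y = 4.31 + 2×1.87 = 8.050 m
R = A/P = 8.060/8.050 = 1.001 m
Q = (1/n)·A·R^(2/3)·S^(1/2) = (1/0.014) × 8.060 × 1.001^(2/3) × 0.00094^(1/2) = 17.66 m³/s

17.7 m³/s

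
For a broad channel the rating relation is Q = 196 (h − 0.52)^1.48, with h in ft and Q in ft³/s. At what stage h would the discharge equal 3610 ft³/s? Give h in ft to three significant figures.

h − h₀ = (Q/C)^(1/b) = (3610/196)^(1/1.48) = 7.160 ft
h = 0.52 + 7.160 = 7.680 ft

7.68 ft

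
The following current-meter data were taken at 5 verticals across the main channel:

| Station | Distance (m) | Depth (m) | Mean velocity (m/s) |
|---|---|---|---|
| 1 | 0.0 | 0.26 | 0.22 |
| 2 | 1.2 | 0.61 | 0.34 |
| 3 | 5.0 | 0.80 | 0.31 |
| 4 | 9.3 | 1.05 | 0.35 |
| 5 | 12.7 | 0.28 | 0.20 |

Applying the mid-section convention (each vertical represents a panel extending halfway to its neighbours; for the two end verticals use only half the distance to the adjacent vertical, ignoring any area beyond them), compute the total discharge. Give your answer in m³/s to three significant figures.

w_1 = (1.2 − 0.0)/2 = 0.6 m; q_1 = 0.22 × 0.26 × 0.6 = 0.03432 m³/s
w_2 = (5.0 − 0.0)/2 = 2.5 m; q_2 = 0.34 × 0.61 × 2.5 = 0.5185 m³/s
w_3 = (9.3 − 1.2)/2 = 4.05 m; q_3 = 0.31 × 0.80 × 4.05 = 1.004 m³/s
w_4 = (12.7 − 5.0)/2 = 3.85 m; q_4 = 0.35 × 1.05 × 3.85 = 1.415 m³/s
w_5 = (12.7 − 9.3)/2 = 1.7 m; q_5 = 0.20 × 0.28 × 1.7 = 0.09520 m³/s
Q = Σ qᵢ = 3.067 m³/s

3.07 m³/s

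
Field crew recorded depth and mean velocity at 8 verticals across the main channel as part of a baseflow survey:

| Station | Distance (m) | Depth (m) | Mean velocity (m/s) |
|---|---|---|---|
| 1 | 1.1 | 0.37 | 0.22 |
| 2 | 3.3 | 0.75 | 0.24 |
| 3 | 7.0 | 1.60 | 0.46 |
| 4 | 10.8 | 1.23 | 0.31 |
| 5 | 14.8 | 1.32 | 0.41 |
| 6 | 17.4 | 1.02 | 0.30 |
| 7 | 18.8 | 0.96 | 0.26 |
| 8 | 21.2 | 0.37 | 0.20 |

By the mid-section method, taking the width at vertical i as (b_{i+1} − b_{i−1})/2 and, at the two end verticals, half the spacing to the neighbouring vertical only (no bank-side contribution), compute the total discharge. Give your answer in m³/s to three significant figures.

7.83 m³/s

w_1 = (3.3 − 1.1)/2 = 1.1 m; q_1 = 0.22 × 0.37 × 1.1 = 0.08954 m³/s
w_2 = (7.0 − 1.1)/2 = 2.95 m; q_2 = 0.24 × 0.75 × 2.95 = 0.5310 m³/s
w_3 = (10.8 − 3.3)/2 = 3.75 m; q_3 = 0.46 × 1.60 × 3.75 = 2.760 m³/s
w_4 = (14.8 − 7.0)/2 = 3.9 m; q_4 = 0.31 × 1.23 × 3.9 = 1.487 m³/s
w_5 = (17.4 − 10.8)/2 = 3.3 m; q_5 = 0.41 × 1.32 × 3.3 = 1.786 m³/s
w_6 = (18.8 − 14.8)/2 = 2 m; q_6 = 0.30 × 1.02 × 2 = 0.6120 m³/s
w_7 = (21.2 − 17.4)/2 = 1.9 m; q_7 = 0.26 × 0.96 × 1.9 = 0.4742 m³/s
w_8 = (21.2 − 18.8)/2 = 1.2 m; q_8 = 0.20 × 0.37 × 1.2 = 0.08880 m³/s
Q = Σ qᵢ = 7.829 m³/s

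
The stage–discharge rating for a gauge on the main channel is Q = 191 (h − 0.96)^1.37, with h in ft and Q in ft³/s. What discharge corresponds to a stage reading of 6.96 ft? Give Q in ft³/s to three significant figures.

Q = 191 × (6.96 − 0.96)^1.37 = 191 × 6^1.37 = 2224 ft³/s

2220 ft³/s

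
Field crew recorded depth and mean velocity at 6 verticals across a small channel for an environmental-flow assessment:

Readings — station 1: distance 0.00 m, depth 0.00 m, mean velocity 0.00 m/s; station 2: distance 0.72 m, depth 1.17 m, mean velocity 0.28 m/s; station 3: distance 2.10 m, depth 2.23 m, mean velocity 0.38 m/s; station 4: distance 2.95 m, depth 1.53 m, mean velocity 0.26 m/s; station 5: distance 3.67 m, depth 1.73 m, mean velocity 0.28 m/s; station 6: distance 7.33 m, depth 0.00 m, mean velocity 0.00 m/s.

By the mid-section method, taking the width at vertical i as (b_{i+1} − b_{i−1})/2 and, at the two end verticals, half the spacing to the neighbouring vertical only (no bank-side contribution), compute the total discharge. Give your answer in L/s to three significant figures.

2660 L/s

w_2 = (2.10 − 0.00)/2 = 1.05 m; q_2 = 0.28 × 1.17 × 1.05 = 0.3440 m³/s
w_3 = (2.95 − 0.72)/2 = 1.115 m; q_3 = 0.38 × 2.23 × 1.115 = 0.9449 m³/s
w_4 = (3.67 − 2.10)/2 = 0.785 m; q_4 = 0.26 × 1.53 × 0.785 = 0.3123 m³/s
w_5 = (7.33 − 2.95)/2 = 2.19 m; q_5 = 0.28 × 1.73 × 2.19 = 1.061 m³/s
Stations 1, 6 contribute zero (depth or velocity is 0).
Q = Σ qᵢ = 2.662 m³/s
= 2.662 × 1000 = 2662 L/s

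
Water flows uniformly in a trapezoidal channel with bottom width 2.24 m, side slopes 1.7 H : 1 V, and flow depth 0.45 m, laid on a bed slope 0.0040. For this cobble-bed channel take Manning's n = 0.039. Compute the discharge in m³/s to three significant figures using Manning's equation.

1.06 m³/s

A = (b + z·y)·y = (2.24 + 1.7×0.45)×0.45 = 1.352 m²
P = b + 2y√(1+z²) = 2.24 + 2×0.45×√(1+1.7²) = 4.015 m
R = A/P = 1.352/4.015 = 0.3368 m
Q = (1/n)·A·R^(2/3)·S^(1/2) = (1/0.039) × 1.352 × 0.3368^(2/3) × 0.0040^(1/2) = 1.062 m³/s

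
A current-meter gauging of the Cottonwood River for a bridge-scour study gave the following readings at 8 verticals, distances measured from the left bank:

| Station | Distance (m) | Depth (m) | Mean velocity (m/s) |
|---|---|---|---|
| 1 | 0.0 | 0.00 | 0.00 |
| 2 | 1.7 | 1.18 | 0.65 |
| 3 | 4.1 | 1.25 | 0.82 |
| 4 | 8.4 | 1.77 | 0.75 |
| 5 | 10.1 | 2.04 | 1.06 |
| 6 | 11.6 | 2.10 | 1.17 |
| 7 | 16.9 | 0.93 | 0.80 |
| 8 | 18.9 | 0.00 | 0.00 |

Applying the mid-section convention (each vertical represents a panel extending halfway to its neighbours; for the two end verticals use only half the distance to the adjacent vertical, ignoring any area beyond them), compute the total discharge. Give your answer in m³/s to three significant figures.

23.5 m³/s

w_2 = (4.1 − 0.0)/2 = 2.05 m; q_2 = 0.65 × 1.18 × 2.05 = 1.572 m³/s
w_3 = (8.4 − 1.7)/2 = 3.35 m; q_3 = 0.82 × 1.25 × 3.35 = 3.434 m³/s
w_4 = (10.1 − 4.1)/2 = 3 m; q_4 = 0.75 × 1.77 × 3 = 3.983 m³/s
w_5 = (11.6 − 8.4)/2 = 1.6 m; q_5 = 1.06 × 2.04 × 1.6 = 3.460 m³/s
w_6 = (16.9 − 10.1)/2 = 3.4 m; q_6 = 1.17 × 2.10 × 3.4 = 8.354 m³/s
w_7 = (18.9 − 11.6)/2 = 3.65 m; q_7 = 0.80 × 0.93 × 3.65 = 2.716 m³/s
Stations 1, 8 contribute zero (depth or velocity is 0).
Q = Σ qᵢ = 23.52 m³/s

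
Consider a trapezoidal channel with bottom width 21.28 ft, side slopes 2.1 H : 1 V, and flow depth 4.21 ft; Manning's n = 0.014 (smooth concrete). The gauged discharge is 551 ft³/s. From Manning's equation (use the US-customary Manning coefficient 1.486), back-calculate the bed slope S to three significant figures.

A = (b + z·y)·y = (21.28 + 2.1×4.21)×4.21 = 126.8 ft²
P = b + 2y√(1+z²) = 21.28 + 2×4.21×√(1+2.1²) = 40.86 ft
R = A/P = 126.8/40.86 = 3.103 ft
S = (Q·n / (1.486·A·R^(2/3)))² = (551×0.014 / (1.486×126.8×2.128))² = 0.0003702

0.000370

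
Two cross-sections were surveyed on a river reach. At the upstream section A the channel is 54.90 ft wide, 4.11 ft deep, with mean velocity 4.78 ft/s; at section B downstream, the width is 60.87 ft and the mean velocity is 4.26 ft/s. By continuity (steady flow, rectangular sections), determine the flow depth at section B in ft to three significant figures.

Q = A₁V₁ = (54.90×4.11) × 4.78 = 1079 ft³/s
d₂ = Q/(b₂ V₂) = 1079/(60.87×4.26) = 4.159 ft

4.16 ft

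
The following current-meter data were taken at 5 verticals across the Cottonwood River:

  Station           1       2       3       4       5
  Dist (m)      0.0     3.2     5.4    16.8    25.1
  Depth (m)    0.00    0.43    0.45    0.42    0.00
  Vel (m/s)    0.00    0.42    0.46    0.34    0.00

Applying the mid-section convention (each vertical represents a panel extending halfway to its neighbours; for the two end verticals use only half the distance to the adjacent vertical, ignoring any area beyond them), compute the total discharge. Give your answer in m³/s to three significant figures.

3.30 m³/s

w_2 = (5.4 − 0.0)/2 = 2.7 m; q_2 = 0.42 × 0.43 × 2.7 = 0.4876 m³/s
w_3 = (16.8 − 3.2)/2 = 6.8 m; q_3 = 0.46 × 0.45 × 6.8 = 1.408 m³/s
w_4 = (25.1 − 5.4)/2 = 9.85 m; q_4 = 0.34 × 0.42 × 9.85 = 1.407 m³/s
Stations 1, 5 contribute zero (depth or velocity is 0).
Q = Σ qᵢ = 3.302 m³/s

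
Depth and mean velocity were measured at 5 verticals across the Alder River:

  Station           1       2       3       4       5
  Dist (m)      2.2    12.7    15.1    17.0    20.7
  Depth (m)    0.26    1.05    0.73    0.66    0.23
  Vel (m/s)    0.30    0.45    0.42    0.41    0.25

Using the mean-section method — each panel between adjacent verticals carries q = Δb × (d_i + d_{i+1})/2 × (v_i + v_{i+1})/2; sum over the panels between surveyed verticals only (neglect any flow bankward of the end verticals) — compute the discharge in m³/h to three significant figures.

16600 m³/h

Panel 1-2: Δb = 10.5 m, d̄ = (0.26+1.05)/2 = 0.655, v̄ = (0.30+0.45)/2 = 0.375 → q = 10.5×0.655×0.375 = 2.579 m³/s
Panel 2-3: Δb = 2.4 m, d̄ = (1.05+0.73)/2 = 0.89, v̄ = (0.45+0.42)/2 = 0.435 → q = 2.4×0.89×0.435 = 0.9292 m³/s
Panel 3-4: Δb = 1.9 m, d̄ = (0.73+0.66)/2 = 0.695, v̄ = (0.42+0.41)/2 = 0.415 → q = 1.9×0.695×0.415 = 0.5480 m³/s
Panel 4-5: Δb = 3.7 m, d̄ = (0.66+0.23)/2 = 0.445, v̄ = (0.41+0.25)/2 = 0.33 → q = 3.7×0.445×0.33 = 0.5433 m³/s
Q = Σ q = 4.600 m³/s
= 4.600 × 3600 = 16560 m³/h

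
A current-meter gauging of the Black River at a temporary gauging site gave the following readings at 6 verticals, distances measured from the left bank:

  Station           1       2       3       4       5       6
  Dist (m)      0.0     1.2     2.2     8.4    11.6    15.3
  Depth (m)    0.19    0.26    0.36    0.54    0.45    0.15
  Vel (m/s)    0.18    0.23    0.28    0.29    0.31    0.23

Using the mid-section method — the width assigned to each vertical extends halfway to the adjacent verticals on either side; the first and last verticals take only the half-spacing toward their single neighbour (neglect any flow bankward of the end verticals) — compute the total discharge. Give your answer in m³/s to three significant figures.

w_1 = (1.2 − 0.0)/2 = 0.6 m; q_1 = 0.18 × 0.19 × 0.6 = 0.02052 m³/s
w_2 = (2.2 − 0.0)/2 = 1.1 m; q_2 = 0.23 × 0.26 × 1.1 = 0.06578 m³/s
w_3 = (8.4 − 1.2)/2 = 3.6 m; q_3 = 0.28 × 0.36 × 3.6 = 0.3629 m³/s
w_4 = (11.6 − 2.2)/2 = 4.7 m; q_4 = 0.29 × 0.54 × 4.7 = 0.7360 m³/s
w_5 = (15.3 − 8.4)/2 = 3.45 m; q_5 = 0.31 × 0.45 × 3.45 = 0.4813 m³/s
w_6 = (15.3 − 11.6)/2 = 1.85 m; q_6 = 0.23 × 0.15 × 1.85 = 0.06383 m³/s
Q = Σ qᵢ = 1.730 m³/s

1.73 m³/s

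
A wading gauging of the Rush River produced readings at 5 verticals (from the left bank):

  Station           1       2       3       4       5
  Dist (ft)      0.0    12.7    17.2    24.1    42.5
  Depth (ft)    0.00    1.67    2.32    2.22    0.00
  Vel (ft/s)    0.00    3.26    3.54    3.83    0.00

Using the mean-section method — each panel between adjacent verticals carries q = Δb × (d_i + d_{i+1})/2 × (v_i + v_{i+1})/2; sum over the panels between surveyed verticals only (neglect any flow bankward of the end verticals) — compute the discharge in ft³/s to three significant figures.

145 ft³/s

Panel 1-2: Δb = 12.7 ft, d̄ = (0.00+1.67)/2 = 0.835, v̄ = (0.00+3.26)/2 = 1.63 → q = 12.7×0.835×1.63 = 17.29 ft³/s
Panel 2-3: Δb = 4.5 ft, d̄ = (1.67+2.32)/2 = 1.995, v̄ = (3.26+3.54)/2 = 3.4 → q = 4.5×1.995×3.4 = 30.52 ft³/s
Panel 3-4: Δb = 6.9 ft, d̄ = (2.32+2.22)/2 = 2.27, v̄ = (3.54+3.83)/2 = 3.685 → q = 6.9×2.27×3.685 = 57.72 ft³/s
Panel 4-5: Δb = 18.4 ft, d̄ = (2.22+0.00)/2 = 1.11, v̄ = (3.83+0.00)/2 = 1.915 → q = 18.4×1.11×1.915 = 39.11 ft³/s
Q = Σ q = 144.6 ft³/s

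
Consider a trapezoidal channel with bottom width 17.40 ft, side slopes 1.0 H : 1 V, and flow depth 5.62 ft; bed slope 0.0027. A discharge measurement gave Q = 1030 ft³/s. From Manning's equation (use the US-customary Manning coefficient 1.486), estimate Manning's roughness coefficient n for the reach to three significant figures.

0.0240

A = (b + z·y)·y = (17.40 + 1.0×5.62)×5.62 = 129.4 ft²
P = b + 2y√(1+z²) = 17.40 + 2×5.62×√(1+1.0²) = 33.30 ft
R = A/P = 129.4/33.30 = 3.886 ft
n = (1.486/Q)·A·R^(2/3)·S^(1/2) = (1.486/1030) × 129.4 × 2.472 × 0.05196 = 0.02397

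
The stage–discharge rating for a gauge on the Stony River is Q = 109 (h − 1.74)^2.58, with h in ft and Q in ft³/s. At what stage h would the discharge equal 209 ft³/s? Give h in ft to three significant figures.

h − h₀ = (Q/C)^(1/b) = (209/109)^(1/2.58) = 1.287 ft
h = 1.74 + 1.287 = 3.027 ft

3.03 ft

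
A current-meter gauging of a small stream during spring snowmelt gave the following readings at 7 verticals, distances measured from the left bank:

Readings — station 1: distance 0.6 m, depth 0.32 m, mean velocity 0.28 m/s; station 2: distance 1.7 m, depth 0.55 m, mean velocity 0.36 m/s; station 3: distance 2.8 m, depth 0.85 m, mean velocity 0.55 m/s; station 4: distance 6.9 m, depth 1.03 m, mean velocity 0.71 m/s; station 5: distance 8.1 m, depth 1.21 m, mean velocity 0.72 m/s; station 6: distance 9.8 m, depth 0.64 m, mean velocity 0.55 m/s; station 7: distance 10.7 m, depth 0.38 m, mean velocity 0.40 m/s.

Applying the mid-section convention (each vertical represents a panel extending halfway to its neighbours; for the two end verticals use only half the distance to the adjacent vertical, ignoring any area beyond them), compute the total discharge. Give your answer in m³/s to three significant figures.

5.21 m³/s

w_1 = (1.7 − 0.6)/2 = 0.55 m; q_1 = 0.28 × 0.32 × 0.55 = 0.04928 m³/s
w_2 = (2.8 − 0.6)/2 = 1.1 m; q_2 = 0.36 × 0.55 × 1.1 = 0.2178 m³/s
w_3 = (6.9 − 1.7)/2 = 2.6 m; q_3 = 0.55 × 0.85 × 2.6 = 1.216 m³/s
w_4 = (8.1 − 2.8)/2 = 2.65 m; q_4 = 0.71 × 1.03 × 2.65 = 1.938 m³/s
w_5 = (9.8 − 6.9)/2 = 1.45 m; q_5 = 0.72 × 1.21 × 1.45 = 1.263 m³/s
w_6 = (10.7 − 8.1)/2 = 1.3 m; q_6 = 0.55 × 0.64 × 1.3 = 0.4576 m³/s
w_7 = (10.7 − 9.8)/2 = 0.45 m; q_7 = 0.40 × 0.38 × 0.45 = 0.06840 m³/s
Q = Σ qᵢ = 5.210 m³/s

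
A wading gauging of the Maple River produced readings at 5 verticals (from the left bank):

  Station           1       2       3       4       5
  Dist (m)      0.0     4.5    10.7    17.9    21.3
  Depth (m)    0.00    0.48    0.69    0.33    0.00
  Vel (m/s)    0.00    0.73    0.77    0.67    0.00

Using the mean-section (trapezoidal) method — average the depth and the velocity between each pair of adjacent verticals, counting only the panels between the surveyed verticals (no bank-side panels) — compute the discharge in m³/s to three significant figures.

5.95 m³/s

Panel 1-2: Δb = 4.5 m, d̄ = (0.00+0.48)/2 = 0.24, v̄ = (0.00+0.73)/2 = 0.365 → q = 4.5×0.24×0.365 = 0.3942 m³/s
Panel 2-3: Δb = 6.2 m, d̄ = (0.48+0.69)/2 = 0.585, v̄ = (0.73+0.77)/2 = 0.75 → q = 6.2×0.585×0.75 = 2.720 m³/s
Panel 3-4: Δb = 7.2 m, d̄ = (0.69+0.33)/2 = 0.51, v̄ = (0.77+0.67)/2 = 0.72 → q = 7.2×0.51×0.72 = 2.644 m³/s
Panel 4-5: Δb = 3.4 m, d̄ = (0.33+0.00)/2 = 0.165, v̄ = (0.67+0.00)/2 = 0.335 → q = 3.4×0.165×0.335 = 0.1879 m³/s
Q = Σ q = 5.946 m³/s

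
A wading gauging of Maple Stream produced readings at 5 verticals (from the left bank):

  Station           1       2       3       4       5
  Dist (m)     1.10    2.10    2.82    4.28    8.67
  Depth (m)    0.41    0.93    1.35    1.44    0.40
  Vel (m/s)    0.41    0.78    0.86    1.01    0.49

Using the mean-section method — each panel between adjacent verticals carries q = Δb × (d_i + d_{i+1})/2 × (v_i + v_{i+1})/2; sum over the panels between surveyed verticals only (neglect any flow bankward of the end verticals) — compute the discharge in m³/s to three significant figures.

6.01 m³/s

Panel 1-2: Δb = 1 m, d̄ = (0.41+0.93)/2 = 0.67, v̄ = (0.41+0.78)/2 = 0.595 → q = 1×0.67×0.595 = 0.3987 m³/s
Panel 2-3: Δb = 0.72 m, d̄ = (0.93+1.35)/2 = 1.14, v̄ = (0.78+0.86)/2 = 0.82 → q = 0.72×1.14×0.82 = 0.6731 m³/s
Panel 3-4: Δb = 1.46 m, d̄ = (1.35+1.44)/2 = 1.395, v̄ = (0.86+1.01)/2 = 0.935 → q = 1.46×1.395×0.935 = 1.904 m³/s
Panel 4-5: Δb = 4.39 m, d̄ = (1.44+0.40)/2 = 0.92, v̄ = (1.01+0.49)/2 = 0.75 → q = 4.39×0.92×0.75 = 3.029 m³/s
Q = Σ q = 6.005 m³/s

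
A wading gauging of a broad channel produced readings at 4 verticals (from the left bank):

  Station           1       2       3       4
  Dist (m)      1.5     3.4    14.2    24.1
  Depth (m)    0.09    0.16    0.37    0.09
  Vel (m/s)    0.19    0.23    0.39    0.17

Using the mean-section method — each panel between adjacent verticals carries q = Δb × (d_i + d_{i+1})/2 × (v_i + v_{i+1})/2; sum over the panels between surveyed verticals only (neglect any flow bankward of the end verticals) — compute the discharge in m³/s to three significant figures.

Panel 1-2: Δb = 1.9 m, d̄ = (0.09+0.16)/2 = 0.125, v̄ = (0.19+0.23)/2 = 0.21 → q = 1.9×0.125×0.21 = 0.04988 m³/s
Panel 2-3: Δb = 10.8 m, d̄ = (0.16+0.37)/2 = 0.265, v̄ = (0.23+0.39)/2 = 0.31 → q = 10.8×0.265×0.31 = 0.8872 m³/s
Panel 3-4: Δb = 9.9 m, d̄ = (0.37+0.09)/2 = 0.23, v̄ = (0.39+0.17)/2 = 0.28 → q = 9.9×0.23×0.28 = 0.6376 m³/s
Q = Σ q = 1.575 m³/s

1.57 m³/s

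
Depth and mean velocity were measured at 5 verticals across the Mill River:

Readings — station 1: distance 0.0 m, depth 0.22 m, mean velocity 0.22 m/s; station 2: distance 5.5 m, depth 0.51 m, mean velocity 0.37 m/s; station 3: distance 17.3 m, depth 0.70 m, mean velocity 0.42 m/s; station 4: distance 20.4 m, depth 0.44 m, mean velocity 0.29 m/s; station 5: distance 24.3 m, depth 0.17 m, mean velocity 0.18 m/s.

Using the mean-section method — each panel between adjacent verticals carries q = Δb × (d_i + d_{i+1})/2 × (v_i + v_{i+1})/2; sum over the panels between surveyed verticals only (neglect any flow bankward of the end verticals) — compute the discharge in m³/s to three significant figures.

Panel 1-2: Δb = 5.5 m, d̄ = (0.22+0.51)/2 = 0.365, v̄ = (0.22+0.37)/2 = 0.295 → q = 5.5×0.365×0.295 = 0.5922 m³/s
Panel 2-3: Δb = 11.8 m, d̄ = (0.51+0.70)/2 = 0.605, v̄ = (0.37+0.42)/2 = 0.395 → q = 11.8×0.605×0.395 = 2.820 m³/s
Panel 3-4: Δb = 3.1 m, d̄ = (0.70+0.44)/2 = 0.57, v̄ = (0.42+0.29)/2 = 0.355 → q = 3.1×0.57×0.355 = 0.6273 m³/s
Panel 4-5: Δb = 3.9 m, d̄ = (0.44+0.17)/2 = 0.305, v̄ = (0.29+0.18)/2 = 0.235 → q = 3.9×0.305×0.235 = 0.2795 m³/s
Q = Σ q = 4.319 m³/s

4.32 m³/s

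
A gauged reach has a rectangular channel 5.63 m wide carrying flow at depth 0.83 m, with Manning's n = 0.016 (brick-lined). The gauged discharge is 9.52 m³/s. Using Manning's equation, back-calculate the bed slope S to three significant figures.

A = b·y = 5.63 × 0.83 = 4.673 m²
P = b + 2y = 5.63 + 2×0.83 = 7.290 m
R = A/P = 4.673/7.290 = 0.6410 m
S = (Q·n / (1·A·R^(2/3)))² = (9.52×0.016 / (1×4.673×0.7434))² = 0.001922

0.00192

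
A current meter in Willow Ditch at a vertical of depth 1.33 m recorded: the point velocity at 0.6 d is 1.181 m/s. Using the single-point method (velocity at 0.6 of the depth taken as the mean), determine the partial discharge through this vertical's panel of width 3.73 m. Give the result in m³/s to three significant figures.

5.86 m³/s

v̄ = v₀.₆ = 1.181 m/s
q = v̄ × d × w = 1.181 × 1.33 × 3.73 = 5.859 m³/s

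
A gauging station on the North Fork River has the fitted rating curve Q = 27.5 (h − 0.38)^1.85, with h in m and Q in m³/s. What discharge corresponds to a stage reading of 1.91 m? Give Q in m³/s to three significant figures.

Q = 27.5 × (1.91 − 0.38)^1.85 = 27.5 × 1.53^1.85 = 60.40 m³/s

60.4 m³/s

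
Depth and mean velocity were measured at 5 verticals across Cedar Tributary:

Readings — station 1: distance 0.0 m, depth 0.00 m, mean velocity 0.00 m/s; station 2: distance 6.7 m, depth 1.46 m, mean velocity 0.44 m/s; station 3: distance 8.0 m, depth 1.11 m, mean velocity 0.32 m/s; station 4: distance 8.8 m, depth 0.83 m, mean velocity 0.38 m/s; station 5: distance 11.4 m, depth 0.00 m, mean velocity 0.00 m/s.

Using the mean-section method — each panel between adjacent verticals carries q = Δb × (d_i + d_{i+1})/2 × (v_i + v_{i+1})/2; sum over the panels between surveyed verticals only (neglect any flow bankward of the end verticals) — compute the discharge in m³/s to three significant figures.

2.19 m³/s

Panel 1-2: Δb = 6.7 m, d̄ = (0.00+1.46)/2 = 0.73, v̄ = (0.00+0.44)/2 = 0.22 → q = 6.7×0.73×0.22 = 1.076 m³/s
Panel 2-3: Δb = 1.3 m, d̄ = (1.46+1.11)/2 = 1.285, v̄ = (0.44+0.32)/2 = 0.38 → q = 1.3×1.285×0.38 = 0.6348 m³/s
Panel 3-4: Δb = 0.8 m, d̄ = (1.11+0.83)/2 = 0.97, v̄ = (0.32+0.38)/2 = 0.35 → q = 0.8×0.97×0.35 = 0.2716 m³/s
Panel 4-5: Δb = 2.6 m, d̄ = (0.83+0.00)/2 = 0.415, v̄ = (0.38+0.00)/2 = 0.19 → q = 2.6×0.415×0.19 = 0.2050 m³/s
Q = Σ q = 2.187 m³/s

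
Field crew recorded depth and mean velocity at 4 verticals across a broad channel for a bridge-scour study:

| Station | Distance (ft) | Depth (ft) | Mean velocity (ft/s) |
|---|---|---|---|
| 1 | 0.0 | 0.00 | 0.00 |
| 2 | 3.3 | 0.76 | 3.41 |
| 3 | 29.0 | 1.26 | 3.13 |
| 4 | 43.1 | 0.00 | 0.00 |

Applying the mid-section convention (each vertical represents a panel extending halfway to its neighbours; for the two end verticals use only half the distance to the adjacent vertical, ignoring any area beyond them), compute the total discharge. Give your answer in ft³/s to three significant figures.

116 ft³/s

w_2 = (29.0 − 0.0)/2 = 14.5 ft; q_2 = 3.41 × 0.76 × 14.5 = 37.58 ft³/s
w_3 = (43.1 − 3.3)/2 = 19.9 ft; q_3 = 3.13 × 1.26 × 19.9 = 78.48 ft³/s
Stations 1, 4 contribute zero (depth or velocity is 0).
Q = Σ qᵢ = 116.1 ft³/s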